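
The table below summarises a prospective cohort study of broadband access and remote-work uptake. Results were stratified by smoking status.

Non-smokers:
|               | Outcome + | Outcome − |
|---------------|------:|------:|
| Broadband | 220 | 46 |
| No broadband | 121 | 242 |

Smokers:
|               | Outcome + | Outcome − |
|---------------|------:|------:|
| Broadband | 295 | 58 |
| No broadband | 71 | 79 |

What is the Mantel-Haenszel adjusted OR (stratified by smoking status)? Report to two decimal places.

7.69

OR_MH = Σ(aᵢdᵢ/nᵢ) / Σ(bᵢcᵢ/nᵢ), where nᵢ is the stratum total.
Stratum 1 (Non-smokers): n = 629; a·d/n = 220·242/629 = 84.6423; b·c/n = 46·121/629 = 8.8490
Stratum 2 (Smokers): n = 503; a·d/n = 295·79/503 = 46.3320; b·c/n = 58·71/503 = 8.1869
OR_MH = (84.6423 + 46.3320) / (8.8490 + 8.1869) = 130.9743 / 17.0358 = 7.68816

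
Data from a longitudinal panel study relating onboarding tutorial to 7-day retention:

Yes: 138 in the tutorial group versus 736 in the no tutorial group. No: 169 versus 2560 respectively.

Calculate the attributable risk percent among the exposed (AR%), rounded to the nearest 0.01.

From the description: a = 138, b = 169, c = 736, d = 2560.
Risk in exposed = 138/307 = 0.44951; risk in unexposed = 736/3296 = 0.22330.
RR = 0.44951/0.22330 = 2.01303
AR% = (RR − 1)/RR × 100 = (2.01303 − 1)/2.01303 × 100 = 50.3236%

50.32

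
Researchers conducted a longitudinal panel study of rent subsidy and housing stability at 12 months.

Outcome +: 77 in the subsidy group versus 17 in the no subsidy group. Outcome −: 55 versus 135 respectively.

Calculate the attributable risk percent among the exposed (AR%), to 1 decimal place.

80.8

From the description: a = 77, b = 55, c = 17, d = 135.
Risk in exposed = 77/132 = 0.58333; risk in unexposed = 17/152 = 0.11184.
RR = 0.58333/0.11184 = 5.21569
AR% = (RR − 1)/RR × 100 = (5.21569 − 1)/5.21569 × 100 = 80.8271%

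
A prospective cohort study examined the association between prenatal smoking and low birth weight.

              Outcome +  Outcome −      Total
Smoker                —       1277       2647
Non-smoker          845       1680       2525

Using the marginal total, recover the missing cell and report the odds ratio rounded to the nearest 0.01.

The missing cell is in the exposed row: 2647 − 1277 = 1370.
So a = 1370, b = 1277, c = 845, d = 1680.
OR = (a·d)/(b·c) = (1370 × 1680) / (1277 × 845) = 2301600 / 1079065 = 2.13296

2.13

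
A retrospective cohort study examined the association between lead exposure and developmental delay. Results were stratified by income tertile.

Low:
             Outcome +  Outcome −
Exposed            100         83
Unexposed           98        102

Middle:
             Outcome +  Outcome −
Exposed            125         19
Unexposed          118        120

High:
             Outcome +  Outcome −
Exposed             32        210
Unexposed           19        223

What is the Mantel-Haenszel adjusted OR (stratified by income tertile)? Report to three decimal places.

OR_MH = Σ(aᵢdᵢ/nᵢ) / Σ(bᵢcᵢ/nᵢ), where nᵢ is the stratum total.
Stratum 1 (Low): n = 383; a·d/n = 100·102/383 = 26.6319; b·c/n = 83·98/383 = 21.2376
Stratum 2 (Middle): n = 382; a·d/n = 125·120/382 = 39.2670; b·c/n = 19·118/382 = 5.8691
Stratum 3 (High): n = 484; a·d/n = 32·223/484 = 14.7438; b·c/n = 210·19/484 = 8.2438
OR_MH = (26.6319 + 39.2670 + 14.7438) / (21.2376 + 5.8691 + 8.2438) = 80.6427 / 35.3505 = 2.28123

2.281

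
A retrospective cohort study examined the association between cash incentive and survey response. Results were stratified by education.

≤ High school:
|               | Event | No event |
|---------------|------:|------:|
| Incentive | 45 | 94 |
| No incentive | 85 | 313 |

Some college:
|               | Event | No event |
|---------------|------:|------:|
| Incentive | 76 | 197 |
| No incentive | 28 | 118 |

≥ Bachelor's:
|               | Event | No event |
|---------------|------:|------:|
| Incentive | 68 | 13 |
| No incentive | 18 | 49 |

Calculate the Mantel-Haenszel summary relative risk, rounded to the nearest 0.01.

RR_MH = Σ(aᵢ·n₀ᵢ/nᵢ) / Σ(cᵢ·n₁ᵢ/nᵢ), with n₁ᵢ = aᵢ+bᵢ (exposed), n₀ᵢ = cᵢ+dᵢ (unexposed), nᵢ = n₁ᵢ+n₀ᵢ.
Stratum 1 (≤ High school): n₁ = 139, n₀ = 398, n = 537; a·n₀/n = 45·398/537 = 33.3520; c·n₁/n = 85·139/537 = 22.0019
Stratum 2 (Some college): n₁ = 273, n₀ = 146, n = 419; a·n₀/n = 76·146/419 = 26.4821; c·n₁/n = 28·273/419 = 18.2434
Stratum 3 (≥ Bachelor's): n₁ = 81, n₀ = 67, n = 148; a·n₀/n = 68·67/148 = 30.7838; c·n₁/n = 18·81/148 = 9.8514
RR_MH = (33.3520 + 26.4821 + 30.7838) / (22.0019 + 18.2434 + 9.8514) = 90.6178 / 50.0967 = 1.80886

1.81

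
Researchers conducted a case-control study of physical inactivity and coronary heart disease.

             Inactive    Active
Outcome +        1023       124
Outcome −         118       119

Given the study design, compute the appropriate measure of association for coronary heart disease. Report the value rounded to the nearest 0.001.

8.320

Reading the table with exposure as columns: a = 1023 (Inactive, case), b = 118 (Inactive, non-case), c = 124 (Active, case), d = 119.
This is a case-control study: participants were sampled on outcome status, so risks in the source population cannot be estimated directly — relative risk is not valid here. The odds ratio is the appropriate measure.
OR = (a·d)/(b·c) = (1023 × 119) / (118 × 124) = 121737 / 14632 = 8.31992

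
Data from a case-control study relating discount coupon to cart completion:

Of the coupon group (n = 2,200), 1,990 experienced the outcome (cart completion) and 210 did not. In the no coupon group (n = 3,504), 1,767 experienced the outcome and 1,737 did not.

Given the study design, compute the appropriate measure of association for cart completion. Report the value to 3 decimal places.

9.315

From the description: a = 1990, b = 210, c = 1767, d = 1737.
This is a case-control study: participants were sampled on outcome status, so risks in the source population cannot be estimated directly — relative risk is not valid here. The odds ratio is the appropriate measure.
OR = (a·d)/(b·c) = (1990 × 1737) / (210 × 1767) = 3456630 / 371070 = 9.31530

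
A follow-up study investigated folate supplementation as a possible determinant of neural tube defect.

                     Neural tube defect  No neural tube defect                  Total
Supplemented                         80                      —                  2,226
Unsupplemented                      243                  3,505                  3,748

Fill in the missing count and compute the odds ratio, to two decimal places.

The missing cell is in the exposed row: 2226 − 80 = 2146.
So a = 80, b = 2146, c = 243, d = 3505.
OR = (a·d)/(b·c) = (80 × 3505) / (2146 × 243) = 280400 / 521478 = 0.53770

0.54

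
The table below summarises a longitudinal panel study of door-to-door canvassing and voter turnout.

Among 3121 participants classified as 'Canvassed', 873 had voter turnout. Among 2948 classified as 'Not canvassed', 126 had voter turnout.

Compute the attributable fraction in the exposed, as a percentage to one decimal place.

84.7

From the description: a = 873, b = 2248, c = 126, d = 2822.
Risk in exposed = 873/3121 = 0.27972; risk in unexposed = 126/2948 = 0.04274.
RR = 0.27972/0.04274 = 6.54451
AR% = (RR − 1)/RR × 100 = (6.54451 − 1)/6.54451 × 100 = 84.7200%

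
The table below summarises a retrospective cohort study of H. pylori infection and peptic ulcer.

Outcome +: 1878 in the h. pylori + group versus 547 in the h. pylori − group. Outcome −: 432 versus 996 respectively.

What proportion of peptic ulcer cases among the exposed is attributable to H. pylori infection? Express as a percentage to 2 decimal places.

From the description: a = 1878, b = 432, c = 547, d = 996.
Risk in exposed = 1878/2310 = 0.81299; risk in unexposed = 547/1543 = 0.35450.
RR = 0.81299/0.35450 = 2.29331
AR% = (RR − 1)/RR × 100 = (2.29331 − 1)/2.29331 × 100 = 56.3948%

56.39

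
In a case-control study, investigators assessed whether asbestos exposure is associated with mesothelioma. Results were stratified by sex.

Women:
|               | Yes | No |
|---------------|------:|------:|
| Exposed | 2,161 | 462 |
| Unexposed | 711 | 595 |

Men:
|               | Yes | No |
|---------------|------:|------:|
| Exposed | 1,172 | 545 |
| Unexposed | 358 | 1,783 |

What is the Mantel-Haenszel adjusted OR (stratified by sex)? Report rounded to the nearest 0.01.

6.48

OR_MH = Σ(aᵢdᵢ/nᵢ) / Σ(bᵢcᵢ/nᵢ), where nᵢ is the stratum total.
Stratum 1 (Women): n = 3929; a·d/n = 2161·595/3929 = 327.2576; b·c/n = 462·711/3929 = 83.6045
Stratum 2 (Men): n = 3858; a·d/n = 1172·1783/3858 = 541.6475; b·c/n = 545·358/3858 = 50.5728
OR_MH = (327.2576 + 541.6475) / (83.6045 + 50.5728) = 868.9051 / 134.1773 = 6.47580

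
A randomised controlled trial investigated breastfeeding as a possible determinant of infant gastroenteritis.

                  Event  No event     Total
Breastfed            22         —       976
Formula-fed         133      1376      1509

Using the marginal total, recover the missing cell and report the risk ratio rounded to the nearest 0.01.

The missing cell is in the exposed row: 976 − 22 = 954.
So a = 22, b = 954, c = 133, d = 1376.
RR = [a/(a+b)] / [c/(c+d)] = (22/976) / (133/1509) = 0.02254/0.08814 = 0.25575

0.26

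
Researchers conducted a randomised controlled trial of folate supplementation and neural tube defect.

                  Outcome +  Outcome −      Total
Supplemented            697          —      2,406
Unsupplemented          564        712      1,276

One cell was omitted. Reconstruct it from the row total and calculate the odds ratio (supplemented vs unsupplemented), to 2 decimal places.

0.51

The missing cell is in the exposed row: 2406 − 697 = 1709.
So a = 697, b = 1709, c = 564, d = 712.
OR = (a·d)/(b·c) = (697 × 712) / (1709 × 564) = 496264 / 963876 = 0.51486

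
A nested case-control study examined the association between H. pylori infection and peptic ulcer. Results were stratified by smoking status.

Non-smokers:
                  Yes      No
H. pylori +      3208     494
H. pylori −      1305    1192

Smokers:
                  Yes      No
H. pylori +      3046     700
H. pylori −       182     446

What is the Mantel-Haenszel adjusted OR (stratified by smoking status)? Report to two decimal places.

6.97

OR_MH = Σ(aᵢdᵢ/nᵢ) / Σ(bᵢcᵢ/nᵢ), where nᵢ is the stratum total.
Stratum 1 (Non-smokers): n = 6199; a·d/n = 3208·1192/6199 = 616.8634; b·c/n = 494·1305/6199 = 103.9958
Stratum 2 (Smokers): n = 4374; a·d/n = 3046·446/4374 = 310.5889; b·c/n = 700·182/4374 = 29.1267
OR_MH = (616.8634 + 310.5889) / (103.9958 + 29.1267) = 927.4523 / 133.1225 = 6.96691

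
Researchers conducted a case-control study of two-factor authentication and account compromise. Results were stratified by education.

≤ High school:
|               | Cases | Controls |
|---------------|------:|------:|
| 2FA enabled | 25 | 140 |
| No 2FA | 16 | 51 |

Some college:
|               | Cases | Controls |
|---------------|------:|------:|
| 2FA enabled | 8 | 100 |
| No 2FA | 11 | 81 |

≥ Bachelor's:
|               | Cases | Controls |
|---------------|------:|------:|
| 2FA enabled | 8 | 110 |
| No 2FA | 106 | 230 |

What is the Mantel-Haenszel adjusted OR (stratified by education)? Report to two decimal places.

0.31

OR_MH = Σ(aᵢdᵢ/nᵢ) / Σ(bᵢcᵢ/nᵢ), where nᵢ is the stratum total.
Stratum 1 (≤ High school): n = 232; a·d/n = 25·51/232 = 5.4957; b·c/n = 140·16/232 = 9.6552
Stratum 2 (Some college): n = 200; a·d/n = 8·81/200 = 3.2400; b·c/n = 100·11/200 = 5.5000
Stratum 3 (≥ Bachelor's): n = 454; a·d/n = 8·230/454 = 4.0529; b·c/n = 110·106/454 = 25.6828
OR_MH = (5.4957 + 3.2400 + 4.0529) / (9.6552 + 5.5000 + 25.6828) = 12.7886 / 40.8380 = 0.31315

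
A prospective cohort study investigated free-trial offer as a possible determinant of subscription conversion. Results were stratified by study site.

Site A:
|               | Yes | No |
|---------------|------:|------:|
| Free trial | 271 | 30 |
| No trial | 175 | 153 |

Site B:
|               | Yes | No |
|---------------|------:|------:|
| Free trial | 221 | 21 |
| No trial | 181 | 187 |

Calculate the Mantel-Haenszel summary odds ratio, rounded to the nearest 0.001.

OR_MH = Σ(aᵢdᵢ/nᵢ) / Σ(bᵢcᵢ/nᵢ), where nᵢ is the stratum total.
Stratum 1 (Site A): n = 629; a·d/n = 271·153/629 = 65.9189; b·c/n = 30·175/629 = 8.3466
Stratum 2 (Site B): n = 610; a·d/n = 221·187/610 = 67.7492; b·c/n = 21·181/610 = 6.2311
OR_MH = (65.9189 + 67.7492) / (8.3466 + 6.2311) = 133.6681 / 14.5777 = 9.16934

9.169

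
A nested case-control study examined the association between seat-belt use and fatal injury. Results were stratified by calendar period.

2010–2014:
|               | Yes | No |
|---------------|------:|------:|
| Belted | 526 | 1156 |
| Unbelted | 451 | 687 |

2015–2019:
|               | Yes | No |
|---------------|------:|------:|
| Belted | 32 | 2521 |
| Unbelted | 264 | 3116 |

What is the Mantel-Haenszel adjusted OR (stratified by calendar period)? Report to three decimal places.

0.488

OR_MH = Σ(aᵢdᵢ/nᵢ) / Σ(bᵢcᵢ/nᵢ), where nᵢ is the stratum total.
Stratum 1 (2010–2014): n = 2820; a·d/n = 526·687/2820 = 128.1426; b·c/n = 1156·451/2820 = 184.8780
Stratum 2 (2015–2019): n = 5933; a·d/n = 32·3116/5933 = 16.8063; b·c/n = 2521·264/5933 = 112.1766
OR_MH = (128.1426 + 16.8063) / (184.8780 + 112.1766) = 144.9489 / 297.0547 = 0.48795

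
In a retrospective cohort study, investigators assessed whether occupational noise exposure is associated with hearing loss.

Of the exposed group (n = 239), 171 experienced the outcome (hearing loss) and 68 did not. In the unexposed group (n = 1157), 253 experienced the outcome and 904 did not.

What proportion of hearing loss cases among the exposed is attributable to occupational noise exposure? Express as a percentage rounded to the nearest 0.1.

69.4

From the description: a = 171, b = 68, c = 253, d = 904.
Risk in exposed = 171/239 = 0.71548; risk in unexposed = 253/1157 = 0.21867.
RR = 0.71548/0.21867 = 3.27198
AR% = (RR − 1)/RR × 100 = (3.27198 − 1)/3.27198 × 100 = 69.4375%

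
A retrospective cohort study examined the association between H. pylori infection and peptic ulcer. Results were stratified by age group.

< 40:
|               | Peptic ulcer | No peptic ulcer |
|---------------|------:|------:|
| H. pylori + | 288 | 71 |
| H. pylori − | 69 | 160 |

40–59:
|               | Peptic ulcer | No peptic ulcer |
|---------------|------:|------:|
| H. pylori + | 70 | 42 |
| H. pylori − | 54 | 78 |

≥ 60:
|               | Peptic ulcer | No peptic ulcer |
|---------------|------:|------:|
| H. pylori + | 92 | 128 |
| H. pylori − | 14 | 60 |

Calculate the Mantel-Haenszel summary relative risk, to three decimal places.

2.238

RR_MH = Σ(aᵢ·n₀ᵢ/nᵢ) / Σ(cᵢ·n₁ᵢ/nᵢ), with n₁ᵢ = aᵢ+bᵢ (exposed), n₀ᵢ = cᵢ+dᵢ (unexposed), nᵢ = n₁ᵢ+n₀ᵢ.
Stratum 1 (< 40): n₁ = 359, n₀ = 229, n = 588; a·n₀/n = 288·229/588 = 112.1633; c·n₁/n = 69·359/588 = 42.1276
Stratum 2 (40–59): n₁ = 112, n₀ = 132, n = 244; a·n₀/n = 70·132/244 = 37.8689; c·n₁/n = 54·112/244 = 24.7869
Stratum 3 (≥ 60): n₁ = 220, n₀ = 74, n = 294; a·n₀/n = 92·74/294 = 23.1565; c·n₁/n = 14·220/294 = 10.4762
RR_MH = (112.1633 + 37.8689 + 23.1565) / (42.1276 + 24.7869 + 10.4762) = 173.1886 / 77.3906 = 2.23785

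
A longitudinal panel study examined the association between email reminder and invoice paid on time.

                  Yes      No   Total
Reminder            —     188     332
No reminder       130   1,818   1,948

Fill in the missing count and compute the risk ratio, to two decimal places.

The missing cell is in the exposed row: 332 − 188 = 144.
So a = 144, b = 188, c = 130, d = 1818.
RR = [a/(a+b)] / [c/(c+d)] = (144/332) / (130/1948) = 0.43373/0.06674 = 6.49935

6.50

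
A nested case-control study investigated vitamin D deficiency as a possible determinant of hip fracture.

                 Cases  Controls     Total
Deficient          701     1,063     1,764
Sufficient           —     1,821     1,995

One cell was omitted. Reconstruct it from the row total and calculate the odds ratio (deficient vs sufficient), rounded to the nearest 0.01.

6.90

The missing cell is in the unexposed row: 1995 − 1821 = 174.
So a = 701, b = 1063, c = 174, d = 1821.
OR = (a·d)/(b·c) = (701 × 1821) / (1063 × 174) = 1276521 / 184962 = 6.90153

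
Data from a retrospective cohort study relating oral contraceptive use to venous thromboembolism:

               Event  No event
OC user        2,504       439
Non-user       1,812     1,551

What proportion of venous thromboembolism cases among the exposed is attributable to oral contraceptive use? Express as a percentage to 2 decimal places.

36.67

Cells: a = 2504, b = 439, c = 1812, d = 1551.
Risk in exposed = 2504/2943 = 0.85083; risk in unexposed = 1812/3363 = 0.53880.
RR = 0.85083/0.53880 = 1.57911
AR% = (RR − 1)/RR × 100 = (1.57911 − 1)/1.57911 × 100 = 36.6732%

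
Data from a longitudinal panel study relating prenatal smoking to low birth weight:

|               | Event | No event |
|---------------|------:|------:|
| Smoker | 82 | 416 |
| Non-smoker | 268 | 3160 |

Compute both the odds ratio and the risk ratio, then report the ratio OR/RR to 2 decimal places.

Cells: a = 82, b = 416, c = 268, d = 3160.
OR = (82·3160)/(416·268) = 259120/111488 = 2.32420
Risk in exposed = 82/498 = 0.16466; risk in unexposed = 268/3428 = 0.07818; RR = 2.10616
OR/RR = 2.32420 / 2.10616 = 1.10353
The outcome is not rare, so the OR lies further from 1 than the RR.

1.10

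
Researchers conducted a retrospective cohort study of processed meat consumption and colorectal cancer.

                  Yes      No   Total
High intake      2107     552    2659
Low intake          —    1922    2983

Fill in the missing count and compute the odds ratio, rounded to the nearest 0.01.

The missing cell is in the unexposed row: 2983 − 1922 = 1061.
So a = 2107, b = 552, c = 1061, d = 1922.
OR = (a·d)/(b·c) = (2107 × 1922) / (552 × 1061) = 4049654 / 585672 = 6.91454

6.91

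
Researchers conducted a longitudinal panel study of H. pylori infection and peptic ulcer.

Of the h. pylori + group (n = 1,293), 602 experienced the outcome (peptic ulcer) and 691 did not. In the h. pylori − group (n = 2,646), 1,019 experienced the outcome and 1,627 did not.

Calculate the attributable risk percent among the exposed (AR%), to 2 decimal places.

From the description: a = 602, b = 691, c = 1019, d = 1627.
Risk in exposed = 602/1293 = 0.46558; risk in unexposed = 1019/2646 = 0.38511.
RR = 0.46558/0.38511 = 1.20896
AR% = (RR − 1)/RR × 100 = (1.20896 − 1)/1.20896 × 100 = 17.2846%

17.28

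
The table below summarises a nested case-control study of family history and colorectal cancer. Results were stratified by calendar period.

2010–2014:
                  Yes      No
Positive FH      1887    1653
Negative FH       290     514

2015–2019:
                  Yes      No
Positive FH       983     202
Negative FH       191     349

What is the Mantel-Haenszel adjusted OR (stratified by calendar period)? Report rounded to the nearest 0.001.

3.181

OR_MH = Σ(aᵢdᵢ/nᵢ) / Σ(bᵢcᵢ/nᵢ), where nᵢ is the stratum total.
Stratum 1 (2010–2014): n = 4344; a·d/n = 1887·514/4344 = 223.2776; b·c/n = 1653·290/4344 = 110.3522
Stratum 2 (2015–2019): n = 1725; a·d/n = 983·349/1725 = 198.8794; b·c/n = 202·191/1725 = 22.3664
OR_MH = (223.2776 + 198.8794) / (110.3522 + 22.3664) = 422.1570 / 132.7186 = 3.18084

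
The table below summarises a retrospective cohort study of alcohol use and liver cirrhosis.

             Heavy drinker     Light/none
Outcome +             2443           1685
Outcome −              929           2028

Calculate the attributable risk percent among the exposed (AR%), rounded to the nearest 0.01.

Reading the table with exposure as columns: a = 2443 (Heavy drinker, case), b = 929 (Heavy drinker, non-case), c = 1685 (Light/none, case), d = 2028.
Risk in exposed = 2443/3372 = 0.72450; risk in unexposed = 1685/3713 = 0.45381.
RR = 0.72450/0.45381 = 1.59647
AR% = (RR − 1)/RR × 100 = (1.59647 − 1)/1.59647 × 100 = 37.3618%

37.36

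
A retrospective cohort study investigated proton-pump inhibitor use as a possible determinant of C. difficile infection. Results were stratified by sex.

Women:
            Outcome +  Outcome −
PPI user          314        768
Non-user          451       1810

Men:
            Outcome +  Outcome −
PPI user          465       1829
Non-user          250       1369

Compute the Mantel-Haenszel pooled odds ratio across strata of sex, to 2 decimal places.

1.51

OR_MH = Σ(aᵢdᵢ/nᵢ) / Σ(bᵢcᵢ/nᵢ), where nᵢ is the stratum total.
Stratum 1 (Women): n = 3343; a·d/n = 314·1810/3343 = 170.0090; b·c/n = 768·451/3343 = 103.6099
Stratum 2 (Men): n = 3913; a·d/n = 465·1369/3913 = 162.6846; b·c/n = 1829·250/3913 = 116.8541
OR_MH = (170.0090 + 162.6846) / (103.6099 + 116.8541) = 332.6936 / 220.4640 = 1.50906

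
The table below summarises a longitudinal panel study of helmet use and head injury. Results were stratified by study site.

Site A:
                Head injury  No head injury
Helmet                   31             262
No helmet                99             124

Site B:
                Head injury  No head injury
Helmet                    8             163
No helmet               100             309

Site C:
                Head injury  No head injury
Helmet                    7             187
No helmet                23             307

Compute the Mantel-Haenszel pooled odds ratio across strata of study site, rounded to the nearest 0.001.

OR_MH = Σ(aᵢdᵢ/nᵢ) / Σ(bᵢcᵢ/nᵢ), where nᵢ is the stratum total.
Stratum 1 (Site A): n = 516; a·d/n = 31·124/516 = 7.4496; b·c/n = 262·99/516 = 50.2674
Stratum 2 (Site B): n = 580; a·d/n = 8·309/580 = 4.2621; b·c/n = 163·100/580 = 28.1034
Stratum 3 (Site C): n = 524; a·d/n = 7·307/524 = 4.1011; b·c/n = 187·23/524 = 8.2080
OR_MH = (7.4496 + 4.2621 + 4.1011) / (50.2674 + 28.1034 + 8.2080) = 15.8128 / 86.5789 = 0.18264

0.183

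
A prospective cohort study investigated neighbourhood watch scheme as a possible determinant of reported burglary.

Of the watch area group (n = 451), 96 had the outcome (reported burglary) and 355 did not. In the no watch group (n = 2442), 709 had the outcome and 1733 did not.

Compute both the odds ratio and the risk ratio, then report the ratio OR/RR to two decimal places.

From the description: a = 96, b = 355, c = 709, d = 1733.
OR = (96·1733)/(355·709) = 166368/251695 = 0.66099
Risk in exposed = 96/451 = 0.21286; risk in unexposed = 709/2442 = 0.29034; RR = 0.73315
OR/RR = 0.66099 / 0.73315 = 0.90157
The outcome is not rare, so the OR lies further from 1 than the RR.

0.90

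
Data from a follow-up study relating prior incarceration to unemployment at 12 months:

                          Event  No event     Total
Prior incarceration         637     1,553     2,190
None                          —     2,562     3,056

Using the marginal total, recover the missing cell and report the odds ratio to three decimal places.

2.127

The missing cell is in the unexposed row: 3056 − 2562 = 494.
So a = 637, b = 1553, c = 494, d = 2562.
OR = (a·d)/(b·c) = (637 × 2562) / (1553 × 494) = 1631994 / 767182 = 2.12726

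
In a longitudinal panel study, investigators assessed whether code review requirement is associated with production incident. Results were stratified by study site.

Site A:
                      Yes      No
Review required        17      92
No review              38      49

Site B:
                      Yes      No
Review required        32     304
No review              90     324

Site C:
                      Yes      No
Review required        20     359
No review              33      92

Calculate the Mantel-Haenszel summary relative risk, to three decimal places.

0.350

RR_MH = Σ(aᵢ·n₀ᵢ/nᵢ) / Σ(cᵢ·n₁ᵢ/nᵢ), with n₁ᵢ = aᵢ+bᵢ (exposed), n₀ᵢ = cᵢ+dᵢ (unexposed), nᵢ = n₁ᵢ+n₀ᵢ.
Stratum 1 (Site A): n₁ = 109, n₀ = 87, n = 196; a·n₀/n = 17·87/196 = 7.5459; c·n₁/n = 38·109/196 = 21.1327
Stratum 2 (Site B): n₁ = 336, n₀ = 414, n = 750; a·n₀/n = 32·414/750 = 17.6640; c·n₁/n = 90·336/750 = 40.3200
Stratum 3 (Site C): n₁ = 379, n₀ = 125, n = 504; a·n₀/n = 20·125/504 = 4.9603; c·n₁/n = 33·379/504 = 24.8155
RR_MH = (7.5459 + 17.6640 + 4.9603) / (21.1327 + 40.3200 + 24.8155) = 30.1702 / 86.2681 = 0.34973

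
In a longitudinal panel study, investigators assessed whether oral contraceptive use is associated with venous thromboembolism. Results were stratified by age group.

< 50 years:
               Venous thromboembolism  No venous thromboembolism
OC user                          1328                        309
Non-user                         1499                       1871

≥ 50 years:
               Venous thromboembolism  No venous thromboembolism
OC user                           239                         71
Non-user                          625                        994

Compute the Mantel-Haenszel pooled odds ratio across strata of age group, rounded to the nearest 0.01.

OR_MH = Σ(aᵢdᵢ/nᵢ) / Σ(bᵢcᵢ/nᵢ), where nᵢ is the stratum total.
Stratum 1 (< 50 years): n = 5007; a·d/n = 1328·1871/5007 = 496.2429; b·c/n = 309·1499/5007 = 92.5087
Stratum 2 (≥ 50 years): n = 1929; a·d/n = 239·994/1929 = 123.1550; b·c/n = 71·625/1929 = 23.0041
OR_MH = (496.2429 + 123.1550) / (92.5087 + 23.0041) = 619.3979 / 115.5128 = 5.36216

5.36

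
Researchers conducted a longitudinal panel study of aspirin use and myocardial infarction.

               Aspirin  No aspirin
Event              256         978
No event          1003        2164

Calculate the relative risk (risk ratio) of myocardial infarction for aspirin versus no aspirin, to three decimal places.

Reading the table with exposure as columns: a = 256 (Aspirin, case), b = 1003 (Aspirin, non-case), c = 978 (No aspirin, case), d = 2164.
Risk in exposed = 256/1259 = 0.20334; risk in unexposed = 978/3142 = 0.31127.
RR = 0.20334 / 0.31127 = 0.65325
The risk is 35% lower among the exposed than among the unexposed.

0.653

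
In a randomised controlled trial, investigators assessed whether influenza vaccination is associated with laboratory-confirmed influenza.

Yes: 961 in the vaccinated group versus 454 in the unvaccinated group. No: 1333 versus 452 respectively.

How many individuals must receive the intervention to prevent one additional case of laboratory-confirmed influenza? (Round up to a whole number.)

Risk in treated group = 961/2294 = 0.41892; risk in control = 454/906 = 0.50110.
Absolute risk reduction = 0.50110 − 0.41892 = 0.08218
NNT = 1 / ARR = 1 / 0.08218 = 12.168 → round up → 13

13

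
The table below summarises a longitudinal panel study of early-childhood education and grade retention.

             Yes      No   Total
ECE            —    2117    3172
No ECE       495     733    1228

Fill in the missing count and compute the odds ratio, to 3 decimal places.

0.738

The missing cell is in the exposed row: 3172 − 2117 = 1055.
So a = 1055, b = 2117, c = 495, d = 733.
OR = (a·d)/(b·c) = (1055 × 733) / (2117 × 495) = 773315 / 1047915 = 0.73796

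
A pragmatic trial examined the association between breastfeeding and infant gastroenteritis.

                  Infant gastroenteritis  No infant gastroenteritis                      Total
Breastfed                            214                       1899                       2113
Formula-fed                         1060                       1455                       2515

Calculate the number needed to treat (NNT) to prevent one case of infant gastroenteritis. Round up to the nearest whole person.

4

Risk in treated group = 214/2113 = 0.10128; risk in control = 1060/2515 = 0.42147.
Absolute risk reduction = 0.42147 − 0.10128 = 0.32019
NNT = 1 / ARR = 1 / 0.32019 = 3.123 → round up → 4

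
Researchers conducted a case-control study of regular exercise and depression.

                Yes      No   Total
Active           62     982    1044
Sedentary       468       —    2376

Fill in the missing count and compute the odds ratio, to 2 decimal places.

The missing cell is in the unexposed row: 2376 − 468 = 1908.
So a = 62, b = 982, c = 468, d = 1908.
OR = (a·d)/(b·c) = (62 × 1908) / (982 × 468) = 118296 / 459576 = 0.25740

0.26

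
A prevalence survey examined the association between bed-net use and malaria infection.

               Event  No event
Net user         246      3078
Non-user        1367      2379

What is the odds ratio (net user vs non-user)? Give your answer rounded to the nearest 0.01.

Cells: a = 246, b = 3078, c = 1367, d = 2379.
OR = (a·d)/(b·c) = (246 × 2379) / (3078 × 1367) = 585234 / 4207626 = 0.13909
Exposure is associated with lower odds of malaria infection (OR = 0.14 < 1).

0.14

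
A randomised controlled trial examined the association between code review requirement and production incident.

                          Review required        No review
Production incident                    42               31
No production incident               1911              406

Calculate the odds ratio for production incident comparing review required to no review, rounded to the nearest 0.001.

0.288

Reading the table with exposure as columns: a = 42 (Review required, case), b = 1911 (Review required, non-case), c = 31 (No review, case), d = 406.
OR = (a·d)/(b·c) = (42 × 406) / (1911 × 31) = 17052 / 59241 = 0.28784
Exposure is associated with lower odds of production incident (OR = 0.29 < 1).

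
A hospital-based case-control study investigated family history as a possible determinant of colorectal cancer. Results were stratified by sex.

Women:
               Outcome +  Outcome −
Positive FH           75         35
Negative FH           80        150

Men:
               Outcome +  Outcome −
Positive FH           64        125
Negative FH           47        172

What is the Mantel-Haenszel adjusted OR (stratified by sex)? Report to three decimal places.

2.654

OR_MH = Σ(aᵢdᵢ/nᵢ) / Σ(bᵢcᵢ/nᵢ), where nᵢ is the stratum total.
Stratum 1 (Women): n = 340; a·d/n = 75·150/340 = 33.0882; b·c/n = 35·80/340 = 8.2353
Stratum 2 (Men): n = 408; a·d/n = 64·172/408 = 26.9804; b·c/n = 125·47/408 = 14.3995
OR_MH = (33.0882 + 26.9804) / (8.2353 + 14.3995) = 60.0686 / 22.6348 = 2.65382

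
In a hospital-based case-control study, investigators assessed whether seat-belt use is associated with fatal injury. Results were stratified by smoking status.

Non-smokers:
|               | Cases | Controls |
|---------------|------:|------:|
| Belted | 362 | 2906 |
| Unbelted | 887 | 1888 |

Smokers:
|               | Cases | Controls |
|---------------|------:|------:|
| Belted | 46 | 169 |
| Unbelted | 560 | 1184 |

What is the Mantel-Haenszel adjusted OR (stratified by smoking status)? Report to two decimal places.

0.30

OR_MH = Σ(aᵢdᵢ/nᵢ) / Σ(bᵢcᵢ/nᵢ), where nᵢ is the stratum total.
Stratum 1 (Non-smokers): n = 6043; a·d/n = 362·1888/6043 = 113.0988; b·c/n = 2906·887/6043 = 426.5467
Stratum 2 (Smokers): n = 1959; a·d/n = 46·1184/1959 = 27.8019; b·c/n = 169·560/1959 = 48.3104
OR_MH = (113.0988 + 27.8019) / (426.5467 + 48.3104) = 140.9007 / 474.8571 = 0.29672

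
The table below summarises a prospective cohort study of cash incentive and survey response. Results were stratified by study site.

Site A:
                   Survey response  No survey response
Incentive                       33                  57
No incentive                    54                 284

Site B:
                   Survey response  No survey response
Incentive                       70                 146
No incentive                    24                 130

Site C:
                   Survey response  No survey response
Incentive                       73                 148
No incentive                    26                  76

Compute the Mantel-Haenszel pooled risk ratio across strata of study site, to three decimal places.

RR_MH = Σ(aᵢ·n₀ᵢ/nᵢ) / Σ(cᵢ·n₁ᵢ/nᵢ), with n₁ᵢ = aᵢ+bᵢ (exposed), n₀ᵢ = cᵢ+dᵢ (unexposed), nᵢ = n₁ᵢ+n₀ᵢ.
Stratum 1 (Site A): n₁ = 90, n₀ = 338, n = 428; a·n₀/n = 33·338/428 = 26.0607; c·n₁/n = 54·90/428 = 11.3551
Stratum 2 (Site B): n₁ = 216, n₀ = 154, n = 370; a·n₀/n = 70·154/370 = 29.1351; c·n₁/n = 24·216/370 = 14.0108
Stratum 3 (Site C): n₁ = 221, n₀ = 102, n = 323; a·n₀/n = 73·102/323 = 23.0526; c·n₁/n = 26·221/323 = 17.7895
RR_MH = (26.0607 + 29.1351 + 23.0526) / (11.3551 + 14.0108 + 17.7895) = 78.2485 / 43.1554 = 1.81318

1.813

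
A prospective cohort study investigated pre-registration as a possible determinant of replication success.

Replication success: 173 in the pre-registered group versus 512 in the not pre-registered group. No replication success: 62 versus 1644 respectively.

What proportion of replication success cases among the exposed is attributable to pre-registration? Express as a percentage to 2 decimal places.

67.74

From the description: a = 173, b = 62, c = 512, d = 1644.
Risk in exposed = 173/235 = 0.73617; risk in unexposed = 512/2156 = 0.23748.
RR = 0.73617/0.23748 = 3.09997
AR% = (RR − 1)/RR × 100 = (3.09997 − 1)/3.09997 × 100 = 67.7416%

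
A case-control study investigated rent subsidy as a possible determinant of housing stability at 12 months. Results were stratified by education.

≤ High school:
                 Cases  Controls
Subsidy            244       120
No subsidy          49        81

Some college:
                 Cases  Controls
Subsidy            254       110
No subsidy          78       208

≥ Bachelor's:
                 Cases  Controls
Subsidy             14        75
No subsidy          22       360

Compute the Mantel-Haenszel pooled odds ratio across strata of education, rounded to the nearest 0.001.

4.614

OR_MH = Σ(aᵢdᵢ/nᵢ) / Σ(bᵢcᵢ/nᵢ), where nᵢ is the stratum total.
Stratum 1 (≤ High school): n = 494; a·d/n = 244·81/494 = 40.0081; b·c/n = 120·49/494 = 11.9028
Stratum 2 (Some college): n = 650; a·d/n = 254·208/650 = 81.2800; b·c/n = 110·78/650 = 13.2000
Stratum 3 (≥ Bachelor's): n = 471; a·d/n = 14·360/471 = 10.7006; b·c/n = 75·22/471 = 3.5032
OR_MH = (40.0081 + 81.2800 + 10.7006) / (11.9028 + 13.2000 + 3.5032) = 131.9887 / 28.6060 = 4.61402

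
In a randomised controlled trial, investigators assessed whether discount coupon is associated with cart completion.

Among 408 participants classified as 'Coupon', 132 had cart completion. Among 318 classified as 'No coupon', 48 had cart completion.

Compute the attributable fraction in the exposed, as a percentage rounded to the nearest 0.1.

From the description: a = 132, b = 276, c = 48, d = 270.
Risk in exposed = 132/408 = 0.32353; risk in unexposed = 48/318 = 0.15094.
RR = 0.32353/0.15094 = 2.14338
AR% = (RR − 1)/RR × 100 = (2.14338 − 1)/2.14338 × 100 = 53.3448%

53.3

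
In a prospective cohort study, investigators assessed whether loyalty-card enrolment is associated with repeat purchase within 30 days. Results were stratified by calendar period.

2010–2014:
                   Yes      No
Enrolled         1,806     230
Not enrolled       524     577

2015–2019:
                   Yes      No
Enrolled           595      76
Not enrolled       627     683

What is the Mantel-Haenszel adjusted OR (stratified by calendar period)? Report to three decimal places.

8.601

OR_MH = Σ(aᵢdᵢ/nᵢ) / Σ(bᵢcᵢ/nᵢ), where nᵢ is the stratum total.
Stratum 1 (2010–2014): n = 3137; a·d/n = 1806·577/3137 = 332.1843; b·c/n = 230·524/3137 = 38.4189
Stratum 2 (2015–2019): n = 1981; a·d/n = 595·683/1981 = 205.1413; b·c/n = 76·627/1981 = 24.0545
OR_MH = (332.1843 + 205.1413) / (38.4189 + 24.0545) = 537.3256 / 62.4734 = 8.60087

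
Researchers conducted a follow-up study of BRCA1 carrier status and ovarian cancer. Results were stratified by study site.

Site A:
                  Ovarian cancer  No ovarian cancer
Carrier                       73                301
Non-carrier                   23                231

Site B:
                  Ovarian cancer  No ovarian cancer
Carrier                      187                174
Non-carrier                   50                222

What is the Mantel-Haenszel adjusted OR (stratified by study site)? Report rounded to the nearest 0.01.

OR_MH = Σ(aᵢdᵢ/nᵢ) / Σ(bᵢcᵢ/nᵢ), where nᵢ is the stratum total.
Stratum 1 (Site A): n = 628; a·d/n = 73·231/628 = 26.8519; b·c/n = 301·23/628 = 11.0239
Stratum 2 (Site B): n = 633; a·d/n = 187·222/633 = 65.5829; b·c/n = 174·50/633 = 13.7441
OR_MH = (26.8519 + 65.5829) / (11.0239 + 13.7441) = 92.4348 / 24.7680 = 3.73203

3.73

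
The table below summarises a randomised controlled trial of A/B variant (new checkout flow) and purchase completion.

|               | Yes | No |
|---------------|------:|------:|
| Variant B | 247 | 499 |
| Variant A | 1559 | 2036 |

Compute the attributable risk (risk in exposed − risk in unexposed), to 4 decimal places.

Cells: a = 247, b = 499, c = 1559, d = 2036.
Risk in exposed = 247/746 = 0.331099; risk in unexposed = 1559/3595 = 0.433658.
Risk difference = 0.331099 − 0.433658 = -0.102559

-0.1026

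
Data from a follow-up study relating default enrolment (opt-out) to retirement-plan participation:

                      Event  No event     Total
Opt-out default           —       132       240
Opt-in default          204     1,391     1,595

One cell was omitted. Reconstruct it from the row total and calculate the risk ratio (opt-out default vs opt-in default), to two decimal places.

3.52

The missing cell is in the exposed row: 240 − 132 = 108.
So a = 108, b = 132, c = 204, d = 1391.
RR = [a/(a+b)] / [c/(c+d)] = (108/240) / (204/1595) = 0.45000/0.12790 = 3.51838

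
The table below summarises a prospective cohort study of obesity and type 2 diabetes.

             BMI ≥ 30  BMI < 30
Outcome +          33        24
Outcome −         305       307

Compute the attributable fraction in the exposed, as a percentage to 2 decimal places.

25.73

Reading the table with exposure as columns: a = 33 (BMI ≥ 30, case), b = 305 (BMI ≥ 30, non-case), c = 24 (BMI < 30, case), d = 307.
Risk in exposed = 33/338 = 0.09763; risk in unexposed = 24/331 = 0.07251.
RR = 0.09763/0.07251 = 1.34652
AR% = (RR − 1)/RR × 100 = (1.34652 − 1)/1.34652 × 100 = 25.7347%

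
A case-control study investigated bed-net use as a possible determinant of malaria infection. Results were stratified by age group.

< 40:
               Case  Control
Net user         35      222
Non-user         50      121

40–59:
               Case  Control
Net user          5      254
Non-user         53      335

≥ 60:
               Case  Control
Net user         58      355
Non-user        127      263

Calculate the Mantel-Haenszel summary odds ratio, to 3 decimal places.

0.306

OR_MH = Σ(aᵢdᵢ/nᵢ) / Σ(bᵢcᵢ/nᵢ), where nᵢ is the stratum total.
Stratum 1 (< 40): n = 428; a·d/n = 35·121/428 = 9.8949; b·c/n = 222·50/428 = 25.9346
Stratum 2 (40–59): n = 647; a·d/n = 5·335/647 = 2.5889; b·c/n = 254·53/647 = 20.8068
Stratum 3 (≥ 60): n = 803; a·d/n = 58·263/803 = 18.9963; b·c/n = 355·127/803 = 56.1457
OR_MH = (9.8949 + 2.5889 + 18.9963) / (25.9346 + 20.8068 + 56.1457) = 31.4800 / 102.8871 = 0.30597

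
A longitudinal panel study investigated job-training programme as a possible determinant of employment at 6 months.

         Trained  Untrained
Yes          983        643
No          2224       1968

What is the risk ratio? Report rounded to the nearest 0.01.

Reading the table with exposure as columns: a = 983 (Trained, case), b = 2224 (Trained, non-case), c = 643 (Untrained, case), d = 1968.
Risk in exposed = 983/3207 = 0.30652; risk in unexposed = 643/2611 = 0.24627.
RR = 0.30652 / 0.24627 = 1.24466
The risk among the exposed is 1.24 times that among the unexposed.

1.24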